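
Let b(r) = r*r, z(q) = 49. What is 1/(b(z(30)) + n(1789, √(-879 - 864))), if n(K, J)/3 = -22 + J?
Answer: 2335/5467912 - 3*I*√1743/5467912 ≈ 0.00042704 - 2.2906e-5*I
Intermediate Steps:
n(K, J) = -66 + 3*J (n(K, J) = 3*(-22 + J) = -66 + 3*J)
b(r) = r²
1/(b(z(30)) + n(1789, √(-879 - 864))) = 1/(49² + (-66 + 3*√(-879 - 864))) = 1/(2401 + (-66 + 3*√(-1743))) = 1/(2401 + (-66 + 3*(I*√1743))) = 1/(2401 + (-66 + 3*I*√1743)) = 1/(2335 + 3*I*√1743)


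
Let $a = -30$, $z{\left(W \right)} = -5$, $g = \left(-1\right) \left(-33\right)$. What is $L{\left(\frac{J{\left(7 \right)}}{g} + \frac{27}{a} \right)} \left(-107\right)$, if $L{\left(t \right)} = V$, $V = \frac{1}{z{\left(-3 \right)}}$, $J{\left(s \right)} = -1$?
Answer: $\frac{107}{5} \approx 21.4$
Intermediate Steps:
$g = 33$
$V = - \frac{1}{5}$ ($V = \frac{1}{-5} = - \frac{1}{5} \approx -0.2$)
$L{\left(t \right)} = - \frac{1}{5}$
$L{\left(\frac{J{\left(7 \right)}}{g} + \frac{27}{a} \right)} \left(-107\right) = \left(- \frac{1}{5}\right) \left(-107\right) = \frac{107}{5}$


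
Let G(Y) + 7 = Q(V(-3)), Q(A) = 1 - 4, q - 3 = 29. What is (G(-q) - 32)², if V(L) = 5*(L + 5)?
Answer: 1764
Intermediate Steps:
q = 32 (q = 3 + 29 = 32)
V(L) = 25 + 5*L (V(L) = 5*(5 + L) = 25 + 5*L)
Q(A) = -3
G(Y) = -10 (G(Y) = -7 - 3 = -10)
(G(-q) - 32)² = (-10 - 32)² = (-42)² = 1764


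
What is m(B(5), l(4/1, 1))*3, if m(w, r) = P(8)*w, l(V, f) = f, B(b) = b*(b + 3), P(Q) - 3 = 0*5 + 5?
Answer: 960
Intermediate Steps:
P(Q) = 8 (P(Q) = 3 + (0*5 + 5) = 3 + (0 + 5) = 3 + 5 = 8)
B(b) = b*(3 + b)
m(w, r) = 8*w
m(B(5), l(4/1, 1))*3 = (8*(5*(3 + 5)))*3 = (8*(5*8))*3 = (8*40)*3 = 320*3 = 960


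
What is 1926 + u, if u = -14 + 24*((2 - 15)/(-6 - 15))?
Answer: 13488/7 ≈ 1926.9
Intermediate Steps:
u = 6/7 (u = -14 + 24*(-13/(-21)) = -14 + 24*(-13*(-1/21)) = -14 + 24*(13/21) = -14 + 104/7 = 6/7 ≈ 0.85714)
1926 + u = 1926 + 6/7 = 13488/7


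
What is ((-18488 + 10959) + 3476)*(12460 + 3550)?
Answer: -64888530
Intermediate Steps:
((-18488 + 10959) + 3476)*(12460 + 3550) = (-7529 + 3476)*16010 = -4053*16010 = -64888530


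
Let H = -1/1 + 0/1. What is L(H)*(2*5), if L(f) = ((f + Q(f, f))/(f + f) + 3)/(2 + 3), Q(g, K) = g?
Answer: 8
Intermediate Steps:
H = -1 (H = -1*1 + 0*1 = -1 + 0 = -1)
L(f) = ⅘ (L(f) = ((f + f)/(f + f) + 3)/(2 + 3) = ((2*f)/((2*f)) + 3)/5 = ((2*f)*(1/(2*f)) + 3)*(⅕) = (1 + 3)*(⅕) = 4*(⅕) = ⅘)
L(H)*(2*5) = 4*(2*5)/5 = (⅘)*10 = 8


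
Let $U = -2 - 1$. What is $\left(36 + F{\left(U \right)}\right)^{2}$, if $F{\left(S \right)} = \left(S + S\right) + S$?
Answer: $729$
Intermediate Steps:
$U = -3$ ($U = -2 - 1 = -3$)
$F{\left(S \right)} = 3 S$ ($F{\left(S \right)} = 2 S + S = 3 S$)
$\left(36 + F{\left(U \right)}\right)^{2} = \left(36 + 3 \left(-3\right)\right)^{2} = \left(36 - 9\right)^{2} = 27^{2} = 729$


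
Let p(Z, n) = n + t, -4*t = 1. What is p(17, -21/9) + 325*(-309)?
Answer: -1205131/12 ≈ -1.0043e+5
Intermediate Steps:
t = -¼ (t = -¼*1 = -¼ ≈ -0.25000)
p(Z, n) = -¼ + n (p(Z, n) = n - ¼ = -¼ + n)
p(17, -21/9) + 325*(-309) = (-¼ - 21/9) + 325*(-309) = (-¼ - 21*⅑) - 100425 = (-¼ - 7/3) - 100425 = -31/12 - 100425 = -1205131/12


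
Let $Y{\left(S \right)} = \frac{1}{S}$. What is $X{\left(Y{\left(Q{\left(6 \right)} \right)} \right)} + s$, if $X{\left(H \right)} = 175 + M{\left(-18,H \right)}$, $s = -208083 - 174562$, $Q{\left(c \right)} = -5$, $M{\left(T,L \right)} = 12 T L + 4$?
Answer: $- \frac{1912114}{5} \approx -3.8242 \cdot 10^{5}$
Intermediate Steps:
$M{\left(T,L \right)} = 4 + 12 L T$ ($M{\left(T,L \right)} = 12 L T + 4 = 4 + 12 L T$)
$s = -382645$ ($s = -208083 - 174562 = -382645$)
$X{\left(H \right)} = 179 - 216 H$ ($X{\left(H \right)} = 175 + \left(4 + 12 H \left(-18\right)\right) = 175 - \left(-4 + 216 H\right) = 179 - 216 H$)
$X{\left(Y{\left(Q{\left(6 \right)} \right)} \right)} + s = \left(179 - \frac{216}{-5}\right) - 382645 = \left(179 - - \frac{216}{5}\right) - 382645 = \left(179 + \frac{216}{5}\right) - 382645 = \frac{1111}{5} - 382645 = - \frac{1912114}{5}$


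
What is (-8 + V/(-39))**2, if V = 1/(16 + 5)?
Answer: 42941809/670761 ≈ 64.020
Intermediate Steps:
V = 1/21 ≈ 0.047619
(-8 + V/(-39))**2 = (-8 + (1/21)/(-39))**2 = (-8 + (1/21)*(-1/39))**2 = (-8 - 1/819)**2 = (-6553/819)**2 = 42941809/670761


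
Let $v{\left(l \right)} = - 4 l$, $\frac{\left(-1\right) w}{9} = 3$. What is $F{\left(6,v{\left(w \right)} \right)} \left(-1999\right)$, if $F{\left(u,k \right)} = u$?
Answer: $-11994$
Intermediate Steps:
$w = -27$ ($w = \left(-9\right) 3 = -27$)
$F{\left(6,v{\left(w \right)} \right)} \left(-1999\right) = 6 \left(-1999\right) = -11994$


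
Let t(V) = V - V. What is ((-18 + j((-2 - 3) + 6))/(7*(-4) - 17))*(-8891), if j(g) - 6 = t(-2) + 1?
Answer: -97801/45 ≈ -2173.4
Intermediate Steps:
t(V) = 0
j(g) = 7 (j(g) = 6 + (0 + 1) = 6 + 1 = 7)
((-18 + j((-2 - 3) + 6))/(7*(-4) - 17))*(-8891) = ((-18 + 7)/(7*(-4) - 17))*(-8891) = -11/(-28 - 17)*(-8891) = -11/(-45)*(-8891) = -11*(-1/45)*(-8891) = (11/45)*(-8891) = -97801/45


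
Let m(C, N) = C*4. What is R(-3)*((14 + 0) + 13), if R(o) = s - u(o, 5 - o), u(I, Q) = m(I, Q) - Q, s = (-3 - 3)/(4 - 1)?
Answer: 486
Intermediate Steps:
m(C, N) = 4*C
s = -2 (s = -6/3 = -6*1/3 = -2)
u(I, Q) = -Q + 4*I (u(I, Q) = 4*I - Q = -Q + 4*I)
R(o) = 3 - 5*o (R(o) = -2 - (-(5 - o) + 4*o) = -2 - ((-5 + o) + 4*o) = -2 - (-5 + 5*o) = -2 + (5 - 5*o) = 3 - 5*o)
R(-3)*((14 + 0) + 13) = (3 - 5*(-3))*((14 + 0) + 13) = (3 + 15)*(14 + 13) = 18*27 = 486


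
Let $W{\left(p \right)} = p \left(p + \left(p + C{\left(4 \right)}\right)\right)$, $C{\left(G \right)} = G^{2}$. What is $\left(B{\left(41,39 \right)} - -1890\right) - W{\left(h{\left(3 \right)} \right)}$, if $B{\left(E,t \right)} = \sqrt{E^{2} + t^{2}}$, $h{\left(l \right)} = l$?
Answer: $1824 + \sqrt{3202} \approx 1880.6$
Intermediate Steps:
$W{\left(p \right)} = p \left(16 + 2 p\right)$ ($W{\left(p \right)} = p \left(p + \left(p + 4^{2}\right)\right) = p \left(p + \left(p + 16\right)\right) = p \left(p + \left(16 + p\right)\right) = p \left(16 + 2 p\right)$)
$\left(B{\left(41,39 \right)} - -1890\right) - W{\left(h{\left(3 \right)} \right)} = \left(\sqrt{41^{2} + 39^{2}} - -1890\right) - 2 \cdot 3 \left(8 + 3\right) = \left(\sqrt{1681 + 1521} + 1890\right) - 2 \cdot 3 \cdot 11 = \left(\sqrt{3202} + 1890\right) - 66 = \left(1890 + \sqrt{3202}\right) - 66 = 1824 + \sqrt{3202}$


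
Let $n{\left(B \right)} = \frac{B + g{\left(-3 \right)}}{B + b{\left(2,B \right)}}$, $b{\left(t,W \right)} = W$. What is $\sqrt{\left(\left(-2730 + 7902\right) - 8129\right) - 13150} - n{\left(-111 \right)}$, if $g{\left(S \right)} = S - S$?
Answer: $- \frac{1}{2} + i \sqrt{16107} \approx -0.5 + 126.91 i$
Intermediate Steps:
$g{\left(S \right)} = 0$
$n{\left(B \right)} = \frac{1}{2}$ ($n{\left(B \right)} = \frac{B + 0}{B + B} = \frac{B}{2 B} = B \frac{1}{2 B} = \frac{1}{2}$)
$\sqrt{\left(\left(-2730 + 7902\right) - 8129\right) - 13150} - n{\left(-111 \right)} = \sqrt{\left(\left(-2730 + 7902\right) - 8129\right) - 13150} - \frac{1}{2} = \sqrt{\left(5172 - 8129\right) - 13150} - \frac{1}{2} = \sqrt{-2957 - 13150} - \frac{1}{2} = \sqrt{-16107} - \frac{1}{2} = i \sqrt{16107} - \frac{1}{2} = - \frac{1}{2} + i \sqrt{16107}$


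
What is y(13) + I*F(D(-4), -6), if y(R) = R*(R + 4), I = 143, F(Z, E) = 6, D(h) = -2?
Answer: 1079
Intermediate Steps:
y(R) = R*(4 + R)
y(13) + I*F(D(-4), -6) = 13*(4 + 13) + 143*6 = 13*17 + 858 = 221 + 858 = 1079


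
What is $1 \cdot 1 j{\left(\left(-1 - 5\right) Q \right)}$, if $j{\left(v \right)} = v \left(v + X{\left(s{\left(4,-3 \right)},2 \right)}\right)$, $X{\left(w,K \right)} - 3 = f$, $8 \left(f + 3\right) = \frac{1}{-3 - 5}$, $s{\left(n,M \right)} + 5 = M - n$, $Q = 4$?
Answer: $\frac{4611}{8} \approx 576.38$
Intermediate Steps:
$s{\left(n,M \right)} = -5 + M - n$ ($s{\left(n,M \right)} = -5 + \left(M - n\right) = -5 + M - n$)
$f = - \frac{193}{64}$ ($f = -3 + \frac{1}{8 \left(-3 - 5\right)} = -3 + \frac{1}{8 \left(-8\right)} = -3 + \frac{1}{8} \left(- \frac{1}{8}\right) = -3 - \frac{1}{64} = - \frac{193}{64} \approx -3.0156$)
$X{\left(w,K \right)} = - \frac{1}{64}$ ($X{\left(w,K \right)} = 3 - \frac{193}{64} = - \frac{1}{64}$)
$j{\left(v \right)} = v \left(- \frac{1}{64} + v\right)$ ($j{\left(v \right)} = v \left(v - \frac{1}{64}\right) = v \left(- \frac{1}{64} + v\right)$)
$1 \cdot 1 j{\left(\left(-1 - 5\right) Q \right)} = 1 \cdot 1 \left(-1 - 5\right) 4 \left(- \frac{1}{64} + \left(-1 - 5\right) 4\right) = 1 \left(-6\right) 4 \left(- \frac{1}{64} - 24\right) = 1 \left(- 24 \left(- \frac{1}{64} - 24\right)\right) = 1 \left(\left(-24\right) \left(- \frac{1537}{64}\right)\right) = 1 \cdot \frac{4611}{8} = \frac{4611}{8}$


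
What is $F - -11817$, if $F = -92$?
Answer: $11725$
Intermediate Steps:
$F - -11817 = -92 - -11817 = -92 + 11817 = 11725$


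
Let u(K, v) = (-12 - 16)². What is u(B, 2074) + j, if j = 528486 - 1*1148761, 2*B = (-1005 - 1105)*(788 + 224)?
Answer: -619491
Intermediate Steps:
B = -1067660 (B = ((-1005 - 1105)*(788 + 224))/2 = (-2110*1012)/2 = (½)*(-2135320) = -1067660)
u(K, v) = 784 (u(K, v) = (-28)² = 784)
j = -620275 (j = 528486 - 1148761 = -620275)
u(B, 2074) + j = 784 - 620275 = -619491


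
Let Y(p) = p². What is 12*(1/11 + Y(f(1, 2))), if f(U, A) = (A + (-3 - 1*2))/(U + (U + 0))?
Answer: 309/11 ≈ 28.091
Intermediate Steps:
f(U, A) = (-5 + A)/(2*U) (f(U, A) = (A + (-3 - 2))/(U + U) = (A - 5)/((2*U)) = (-5 + A)*(1/(2*U)) = (-5 + A)/(2*U))
12*(1/11 + Y(f(1, 2))) = 12*(1/11 + ((½)*(-5 + 2)/1)²) = 12*(1/11 + ((½)*1*(-3))²) = 12*(1/11 + (-3/2)²) = 12*(1/11 + 9/4) = 12*(103/44) = 309/11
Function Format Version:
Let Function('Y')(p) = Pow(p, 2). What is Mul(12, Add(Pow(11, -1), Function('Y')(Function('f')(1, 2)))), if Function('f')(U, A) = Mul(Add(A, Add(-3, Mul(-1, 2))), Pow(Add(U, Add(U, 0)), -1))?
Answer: Rational(309, 11) ≈ 28.091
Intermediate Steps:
Function('f')(U, A) = Mul(Rational(1, 2), Pow(U, -1), Add(-5, A)) (Function('f')(U, A) = Mul(Add(A, Add(-3, -2)), Pow(Add(U, U), -1)) = Mul(Add(A, -5), Pow(Mul(2, U), -1)) = Mul(Add(-5, A), Mul(Rational(1, 2), Pow(U, -1))) = Mul(Rational(1, 2), Pow(U, -1), Add(-5, A)))
Mul(12, Add(Pow(11, -1), Function('Y')(Function('f')(1, 2)))) = Mul(12, Add(Pow(11, -1), Pow(Mul(Rational(1, 2), Pow(1, -1), Add(-5, 2)), 2))) = Mul(12, Add(Rational(1, 11), Pow(Mul(Rational(1, 2), 1, -3), 2))) = Mul(12, Add(Rational(1, 11), Pow(Rational(-3, 2), 2))) = Mul(12, Add(Rational(1, 11), Rational(9, 4))) = Mul(12, Rational(103, 44)) = Rational(309, 11)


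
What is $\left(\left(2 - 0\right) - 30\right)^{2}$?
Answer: $784$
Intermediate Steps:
$\left(\left(2 - 0\right) - 30\right)^{2} = \left(\left(2 + 0\right) - 30\right)^{2} = \left(2 - 30\right)^{2} = \left(-28\right)^{2} = 784$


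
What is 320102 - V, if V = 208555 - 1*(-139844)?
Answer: -28297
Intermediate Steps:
V = 348399 (V = 208555 + 139844 = 348399)
320102 - V = 320102 - 1*348399 = 320102 - 348399 = -28297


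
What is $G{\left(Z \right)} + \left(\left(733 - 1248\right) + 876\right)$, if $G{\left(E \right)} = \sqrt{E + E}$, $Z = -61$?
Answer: $361 + i \sqrt{122} \approx 361.0 + 11.045 i$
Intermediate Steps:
$G{\left(E \right)} = \sqrt{2} \sqrt{E}$ ($G{\left(E \right)} = \sqrt{2 E} = \sqrt{2} \sqrt{E}$)
$G{\left(Z \right)} + \left(\left(733 - 1248\right) + 876\right) = \sqrt{2} \sqrt{-61} + \left(\left(733 - 1248\right) + 876\right) = \sqrt{2} i \sqrt{61} + \left(-515 + 876\right) = i \sqrt{122} + 361 = 361 + i \sqrt{122}$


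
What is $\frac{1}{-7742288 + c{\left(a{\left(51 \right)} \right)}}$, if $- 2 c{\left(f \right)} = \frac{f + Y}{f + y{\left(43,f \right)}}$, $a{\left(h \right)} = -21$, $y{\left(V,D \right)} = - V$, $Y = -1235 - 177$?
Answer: $- \frac{128}{991014297} \approx -1.2916 \cdot 10^{-7}$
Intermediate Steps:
$Y = -1412$ ($Y = -1235 - 177 = -1412$)
$c{\left(f \right)} = - \frac{-1412 + f}{2 \left(-43 + f\right)}$ ($c{\left(f \right)} = - \frac{\left(f - 1412\right) \frac{1}{f - 43}}{2} = - \frac{\left(-1412 + f\right) \frac{1}{f - 43}}{2} = - \frac{\left(-1412 + f\right) \frac{1}{-43 + f}}{2} = - \frac{\frac{1}{-43 + f} \left(-1412 + f\right)}{2} = - \frac{-1412 + f}{2 \left(-43 + f\right)}$)
$\frac{1}{-7742288 + c{\left(a{\left(51 \right)} \right)}} = \frac{1}{-7742288 + \frac{1412 - -21}{2 \left(-43 - 21\right)}} = \frac{1}{-7742288 + \frac{1412 + 21}{2 \left(-64\right)}} = \frac{1}{-7742288 + \frac{1}{2} \left(- \frac{1}{64}\right) 1433} = \frac{1}{-7742288 - \frac{1433}{128}} = \frac{1}{- \frac{991014297}{128}} = - \frac{128}{991014297}$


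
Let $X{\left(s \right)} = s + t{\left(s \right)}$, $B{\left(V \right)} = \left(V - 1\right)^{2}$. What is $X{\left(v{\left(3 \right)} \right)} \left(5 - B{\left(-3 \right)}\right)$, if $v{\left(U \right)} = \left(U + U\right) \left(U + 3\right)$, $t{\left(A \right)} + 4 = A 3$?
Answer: $-1540$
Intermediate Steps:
$t{\left(A \right)} = -4 + 3 A$ ($t{\left(A \right)} = -4 + A 3 = -4 + 3 A$)
$B{\left(V \right)} = \left(-1 + V\right)^{2}$
$v{\left(U \right)} = 2 U \left(3 + U\right)$
$X{\left(s \right)} = -4 + 4 s$ ($X{\left(s \right)} = s + \left(-4 + 3 s\right) = -4 + 4 s$)
$X{\left(v{\left(3 \right)} \right)} \left(5 - B{\left(-3 \right)}\right) = \left(-4 + 4 \cdot 2 \cdot 3 \left(3 + 3\right)\right) \left(5 - \left(-1 - 3\right)^{2}\right) = \left(-4 + 4 \cdot 2 \cdot 3 \cdot 6\right) \left(5 - \left(-4\right)^{2}\right) = \left(-4 + 4 \cdot 36\right) \left(5 - 16\right) = \left(-4 + 144\right) \left(5 - 16\right) = 140 \left(-11\right) = -1540$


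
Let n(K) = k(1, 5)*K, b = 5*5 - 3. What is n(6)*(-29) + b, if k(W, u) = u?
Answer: -848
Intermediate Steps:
b = 22 (b = 25 - 3 = 22)
n(K) = 5*K
n(6)*(-29) + b = (5*6)*(-29) + 22 = 30*(-29) + 22 = -870 + 22 = -848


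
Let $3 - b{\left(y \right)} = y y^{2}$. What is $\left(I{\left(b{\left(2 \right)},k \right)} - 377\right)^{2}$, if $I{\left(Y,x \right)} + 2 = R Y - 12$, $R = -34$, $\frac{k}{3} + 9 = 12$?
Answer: $48841$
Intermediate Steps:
$k = 9$ ($k = -27 + 3 \cdot 12 = -27 + 36 = 9$)
$b{\left(y \right)} = 3 - y^{3}$ ($b{\left(y \right)} = 3 - y y^{2} = 3 - y^{3}$)
$I{\left(Y,x \right)} = -14 - 34 Y$ ($I{\left(Y,x \right)} = -2 - \left(12 + 34 Y\right) = -14 - 34 Y$)
$\left(I{\left(b{\left(2 \right)},k \right)} - 377\right)^{2} = \left(\left(-14 - 34 \left(3 - 2^{3}\right)\right) - 377\right)^{2} = \left(\left(-14 - 34 \left(3 - 8\right)\right) - 377\right)^{2} = \left(\left(-14 - -170\right) - 377\right)^{2} = \left(\left(-14 + 170\right) - 377\right)^{2} = \left(156 - 377\right)^{2} = \left(-221\right)^{2} = 48841$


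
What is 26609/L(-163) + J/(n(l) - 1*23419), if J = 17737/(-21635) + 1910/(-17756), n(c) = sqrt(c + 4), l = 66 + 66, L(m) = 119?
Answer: 311454597983745366469/1392877996024817750 + 19792279*sqrt(34)/5852428554726125 ≈ 223.60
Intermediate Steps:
l = 132
n(c) = sqrt(4 + c)
J = -178130511/192075530 (J = 17737*(-1/21635) + 1910*(-1/17756) = -17737/21635 - 955/8878 = -178130511/192075530 ≈ -0.92740)
26609/L(-163) + J/(n(l) - 1*23419) = 26609/119 - 178130511/(192075530*(sqrt(4 + 132) - 1*23419)) = 26609*(1/119) - 178130511/(192075530*(sqrt(136) - 23419)) = 26609/119 - 178130511/(192075530*(2*sqrt(34) - 23419)) = 26609/119 - 178130511/(192075530*(-23419 + 2*sqrt(34)))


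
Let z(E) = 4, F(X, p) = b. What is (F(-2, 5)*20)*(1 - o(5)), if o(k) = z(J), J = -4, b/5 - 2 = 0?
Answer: -600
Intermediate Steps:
b = 10 (b = 10 + 5*0 = 10 + 0 = 10)
F(X, p) = 10
o(k) = 4
(F(-2, 5)*20)*(1 - o(5)) = (10*20)*(1 - 1*4) = 200*(1 - 4) = 200*(-3) = -600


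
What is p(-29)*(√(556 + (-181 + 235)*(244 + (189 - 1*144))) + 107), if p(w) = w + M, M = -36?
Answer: -6955 - 65*√16162 ≈ -15218.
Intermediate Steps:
p(w) = -36 + w (p(w) = w - 36 = -36 + w)
p(-29)*(√(556 + (-181 + 235)*(244 + (189 - 1*144))) + 107) = (-36 - 29)*(√(556 + (-181 + 235)*(244 + (189 - 1*144))) + 107) = -65*(√(556 + 54*(244 + (189 - 144))) + 107) = -65*(√(556 + 54*(244 + 45)) + 107) = -65*(√(556 + 54*289) + 107) = -65*(√(556 + 15606) + 107) = -65*(√16162 + 107) = -65*(107 + √16162) = -6955 - 65*√16162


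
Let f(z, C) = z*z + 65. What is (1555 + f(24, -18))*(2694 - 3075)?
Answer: -836676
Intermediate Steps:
f(z, C) = 65 + z² (f(z, C) = z² + 65 = 65 + z²)
(1555 + f(24, -18))*(2694 - 3075) = (1555 + (65 + 24²))*(2694 - 3075) = (1555 + (65 + 576))*(-381) = (1555 + 641)*(-381) = 2196*(-381) = -836676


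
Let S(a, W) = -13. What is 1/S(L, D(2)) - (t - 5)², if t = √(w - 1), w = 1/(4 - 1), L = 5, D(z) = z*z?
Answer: -952/39 + 10*I*√6/3 ≈ -24.41 + 8.165*I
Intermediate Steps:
D(z) = z²
w = ⅓ (w = 1/3 = ⅓ ≈ 0.33333)
t = I*√6/3 (t = √(⅓ - 1) = √(-⅔) = I*√6/3 ≈ 0.8165*I)
1/S(L, D(2)) - (t - 5)² = 1/(-13) - (I*√6/3 - 5)² = -1/13 - (-5 + I*√6/3)²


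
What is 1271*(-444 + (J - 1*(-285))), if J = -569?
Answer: -925288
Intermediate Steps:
1271*(-444 + (J - 1*(-285))) = 1271*(-444 + (-569 - 1*(-285))) = 1271*(-444 + (-569 + 285)) = 1271*(-444 - 284) = 1271*(-728) = -925288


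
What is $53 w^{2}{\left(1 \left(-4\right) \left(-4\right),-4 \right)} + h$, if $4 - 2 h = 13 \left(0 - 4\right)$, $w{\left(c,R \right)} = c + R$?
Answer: $7660$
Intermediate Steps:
$w{\left(c,R \right)} = R + c$
$h = 28$ ($h = 2 - \frac{13 \left(0 - 4\right)}{2} = 2 - \frac{13 \left(-4\right)}{2} = 2 - -26 = 2 + 26 = 28$)
$53 w^{2}{\left(1 \left(-4\right) \left(-4\right),-4 \right)} + h = 53 \left(-4 + 1 \left(-4\right) \left(-4\right)\right)^{2} + 28 = 53 \left(-4 - -16\right)^{2} + 28 = 53 \left(-4 + 16\right)^{2} + 28 = 53 \cdot 12^{2} + 28 = 53 \cdot 144 + 28 = 7632 + 28 = 7660$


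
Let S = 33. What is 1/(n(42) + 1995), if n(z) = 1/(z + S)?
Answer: 75/149626 ≈ 0.00050125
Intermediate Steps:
n(z) = 1/(33 + z) (n(z) = 1/(z + 33) = 1/(33 + z))
1/(n(42) + 1995) = 1/(1/(33 + 42) + 1995) = 1/(1/75 + 1995) = 1/(149626/75) = 75/149626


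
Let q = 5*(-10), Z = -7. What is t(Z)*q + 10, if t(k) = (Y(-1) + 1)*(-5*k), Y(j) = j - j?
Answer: -1740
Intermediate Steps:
Y(j) = 0
t(k) = -5*k (t(k) = (0 + 1)*(-5*k) = 1*(-5*k) = -5*k)
q = -50
t(Z)*q + 10 = -5*(-7)*(-50) + 10 = 35*(-50) + 10 = -1750 + 10 = -1740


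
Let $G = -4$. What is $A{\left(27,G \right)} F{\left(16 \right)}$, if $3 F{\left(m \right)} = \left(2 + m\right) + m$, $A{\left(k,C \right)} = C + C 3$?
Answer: $- \frac{544}{3} \approx -181.33$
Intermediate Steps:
$A{\left(k,C \right)} = 4 C$ ($A{\left(k,C \right)} = C + 3 C = 4 C$)
$F{\left(m \right)} = \frac{2}{3} + \frac{2 m}{3}$ ($F{\left(m \right)} = \frac{\left(2 + m\right) + m}{3} = \frac{2 + 2 m}{3} = \frac{2}{3} + \frac{2 m}{3}$)
$A{\left(27,G \right)} F{\left(16 \right)} = 4 \left(-4\right) \left(\frac{2}{3} + \frac{2}{3} \cdot 16\right) = - 16 \left(\frac{2}{3} + \frac{32}{3}\right) = \left(-16\right) \frac{34}{3} = - \frac{544}{3}$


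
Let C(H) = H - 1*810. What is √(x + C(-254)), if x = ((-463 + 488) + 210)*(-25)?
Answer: 3*I*√771 ≈ 83.301*I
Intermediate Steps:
C(H) = -810 + H (C(H) = H - 810 = -810 + H)
x = -5875 (x = (25 + 210)*(-25) = 235*(-25) = -5875)
√(x + C(-254)) = √(-5875 + (-810 - 254)) = √(-5875 - 1064) = √(-6939) = 3*I*√771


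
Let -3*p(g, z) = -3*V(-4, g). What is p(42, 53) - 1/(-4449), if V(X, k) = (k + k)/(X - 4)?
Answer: -93427/8898 ≈ -10.500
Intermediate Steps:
V(X, k) = 2*k/(-4 + X) (V(X, k) = (2*k)/(-4 + X) = 2*k/(-4 + X))
p(g, z) = -g/4 (p(g, z) = -(-1)*2*g/(-4 - 4) = -(-1)*2*g/(-8) = -(-1)*2*g*(-⅛) = -(-1)*(-g/4) = -g/4)
p(42, 53) - 1/(-4449) = -¼*42 - 1/(-4449) = -21/2 - 1*(-1/4449) = -21/2 + 1/4449 = -93427/8898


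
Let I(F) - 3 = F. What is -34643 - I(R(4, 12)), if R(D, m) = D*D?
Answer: -34662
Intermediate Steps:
R(D, m) = D²
I(F) = 3 + F
-34643 - I(R(4, 12)) = -34643 - (3 + 4²) = -34643 - (3 + 16) = -34643 - 1*19 = -34643 - 19 = -34662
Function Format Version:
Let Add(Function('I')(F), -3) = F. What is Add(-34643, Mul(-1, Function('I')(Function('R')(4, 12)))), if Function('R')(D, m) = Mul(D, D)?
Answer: -34662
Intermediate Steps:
Function('R')(D, m) = Pow(D, 2)
Function('I')(F) = Add(3, F)
Add(-34643, Mul(-1, Function('I')(Function('R')(4, 12)))) = Add(-34643, Mul(-1, Add(3, Pow(4, 2)))) = Add(-34643, Mul(-1, Add(3, 16))) = Add(-34643, Mul(-1, 19)) = Add(-34643, -19) = -34662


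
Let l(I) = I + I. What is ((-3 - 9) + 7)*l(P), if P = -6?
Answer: 60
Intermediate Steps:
l(I) = 2*I
((-3 - 9) + 7)*l(P) = ((-3 - 9) + 7)*(2*(-6)) = (-12 + 7)*(-12) = -5*(-12) = 60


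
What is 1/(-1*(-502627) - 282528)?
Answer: 1/220099 ≈ 4.5434e-6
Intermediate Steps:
1/(-1*(-502627) - 282528) = 1/(502627 - 282528) = 1/220099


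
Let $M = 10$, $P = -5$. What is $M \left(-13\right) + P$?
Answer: $-135$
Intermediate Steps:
$M \left(-13\right) + P = 10 \left(-13\right) - 5 = -130 - 5 = -135$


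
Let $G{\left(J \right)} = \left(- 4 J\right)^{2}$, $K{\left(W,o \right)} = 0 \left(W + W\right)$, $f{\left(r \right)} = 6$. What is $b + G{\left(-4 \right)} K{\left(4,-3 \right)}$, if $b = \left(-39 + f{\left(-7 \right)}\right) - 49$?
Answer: $-82$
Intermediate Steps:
$K{\left(W,o \right)} = 0$ ($K{\left(W,o \right)} = 0 \cdot 2 W = 0$)
$b = -82$ ($b = \left(-39 + 6\right) - 49 = -33 - 49 = -82$)
$G{\left(J \right)} = 16 J^{2}$
$b + G{\left(-4 \right)} K{\left(4,-3 \right)} = -82 + 16 \left(-4\right)^{2} \cdot 0 = -82 + 16 \cdot 16 \cdot 0 = -82 + 256 \cdot 0 = -82 + 0 = -82$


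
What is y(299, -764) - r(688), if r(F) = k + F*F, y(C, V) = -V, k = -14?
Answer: -472566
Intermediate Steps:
r(F) = -14 + F² (r(F) = -14 + F*F = -14 + F²)
y(299, -764) - r(688) = -1*(-764) - (-14 + 688²) = 764 - (-14 + 473344) = 764 - 1*473330 = 764 - 473330 = -472566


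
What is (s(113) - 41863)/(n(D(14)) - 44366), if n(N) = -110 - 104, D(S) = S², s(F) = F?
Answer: 4175/4458 ≈ 0.93652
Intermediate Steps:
n(N) = -214
(s(113) - 41863)/(n(D(14)) - 44366) = (113 - 41863)/(-214 - 44366) = -41750/(-44580) = -41750*(-1/44580) = 4175/4458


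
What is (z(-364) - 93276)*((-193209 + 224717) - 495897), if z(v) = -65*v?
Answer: 32328904624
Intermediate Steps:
(z(-364) - 93276)*((-193209 + 224717) - 495897) = (-65*(-364) - 93276)*((-193209 + 224717) - 495897) = (23660 - 93276)*(31508 - 495897) = -69616*(-464389) = 32328904624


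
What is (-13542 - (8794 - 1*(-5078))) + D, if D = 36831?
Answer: 9417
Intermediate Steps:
(-13542 - (8794 - 1*(-5078))) + D = (-13542 - (8794 - 1*(-5078))) + 36831 = (-13542 - (8794 + 5078)) + 36831 = (-13542 - 1*13872) + 36831 = (-13542 - 13872) + 36831 = -27414 + 36831 = 9417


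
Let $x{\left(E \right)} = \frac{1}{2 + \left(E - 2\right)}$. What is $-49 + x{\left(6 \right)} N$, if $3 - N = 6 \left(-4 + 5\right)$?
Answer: $- \frac{99}{2} \approx -49.5$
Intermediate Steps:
$x{\left(E \right)} = \frac{1}{E}$ ($x{\left(E \right)} = \frac{1}{2 + \left(-2 + E\right)} = \frac{1}{E}$)
$N = -3$ ($N = 3 - 6 \left(-4 + 5\right) = 3 - 6 \cdot 1 = 3 - 6 = -3$)
$-49 + x{\left(6 \right)} N = -49 + \frac{1}{6} \left(-3\right) = -49 - \frac{1}{2} = - \frac{99}{2}$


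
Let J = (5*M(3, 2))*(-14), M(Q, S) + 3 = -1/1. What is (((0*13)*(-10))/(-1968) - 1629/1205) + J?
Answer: 335771/1205 ≈ 278.65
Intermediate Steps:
M(Q, S) = -4 (M(Q, S) = -3 - 1/1 = -3 - 1*1 = -3 - 1 = -4)
J = 280 (J = (5*(-4))*(-14) = -20*(-14) = 280)
(((0*13)*(-10))/(-1968) - 1629/1205) + J = (((0*13)*(-10))/(-1968) - 1629/1205) + 280 = ((0*(-10))*(-1/1968) - 1629*1/1205) + 280 = (0*(-1/1968) - 1629/1205) + 280 = (0 - 1629/1205) + 280 = -1629/1205 + 280 = 335771/1205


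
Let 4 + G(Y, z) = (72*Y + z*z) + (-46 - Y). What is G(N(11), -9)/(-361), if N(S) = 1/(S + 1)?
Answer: -443/4332 ≈ -0.10226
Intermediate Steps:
N(S) = 1/(1 + S)
G(Y, z) = -50 + z² + 71*Y (G(Y, z) = -4 + ((72*Y + z*z) + (-46 - Y)) = -4 + ((72*Y + z²) + (-46 - Y)) = -4 + ((z² + 72*Y) + (-46 - Y)) = -4 + (-46 + z² + 71*Y) = -50 + z² + 71*Y)
G(N(11), -9)/(-361) = (-50 + (-9)² + 71/(1 + 11))/(-361) = (-50 + 81 + 71/12)*(-1/361) = (443/12)*(-1/361) = -443/4332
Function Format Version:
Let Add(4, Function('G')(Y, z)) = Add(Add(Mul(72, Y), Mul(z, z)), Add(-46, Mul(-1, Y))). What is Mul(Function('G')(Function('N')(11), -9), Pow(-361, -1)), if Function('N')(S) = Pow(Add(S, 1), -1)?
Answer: Rational(-443, 4332) ≈ -0.10226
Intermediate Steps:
Function('N')(S) = Pow(Add(1, S), -1)
Function('G')(Y, z) = Add(-50, Pow(z, 2), Mul(71, Y)) (Function('G')(Y, z) = Add(-4, Add(Add(Mul(72, Y), Mul(z, z)), Add(-46, Mul(-1, Y)))) = Add(-4, Add(Add(Mul(72, Y), Pow(z, 2)), Add(-46, Mul(-1, Y)))) = Add(-4, Add(Add(Pow(z, 2), Mul(72, Y)), Add(-46, Mul(-1, Y)))) = Add(-4, Add(-46, Pow(z, 2), Mul(71, Y))) = Add(-50, Pow(z, 2), Mul(71, Y)))
Mul(Function('G')(Function('N')(11), -9), Pow(-361, -1)) = Mul(Add(-50, Pow(-9, 2), Mul(71, Pow(Add(1, 11), -1))), Pow(-361, -1)) = Mul(Add(-50, 81, Mul(71, Pow(12, -1))), Rational(-1, 361)) = Mul(Add(-50, 81, Mul(71, Rational(1, 12))), Rational(-1, 361)) = Mul(Add(-50, 81, Rational(71, 12)), Rational(-1, 361)) = Mul(Rational(443, 12), Rational(-1, 361)) = Rational(-443, 4332)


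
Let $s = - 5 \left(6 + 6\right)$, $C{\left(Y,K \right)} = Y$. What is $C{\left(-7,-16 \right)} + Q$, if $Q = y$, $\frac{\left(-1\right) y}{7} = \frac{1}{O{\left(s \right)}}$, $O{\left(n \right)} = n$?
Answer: $- \frac{413}{60} \approx -6.8833$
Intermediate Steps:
$s = -60$ ($s = \left(-5\right) 12 = -60$)
$y = \frac{7}{60}$ ($y = - \frac{7}{-60} = \left(-7\right) \left(- \frac{1}{60}\right) = \frac{7}{60} \approx 0.11667$)
$Q = \frac{7}{60} \approx 0.11667$
$C{\left(-7,-16 \right)} + Q = -7 + \frac{7}{60} = - \frac{413}{60}$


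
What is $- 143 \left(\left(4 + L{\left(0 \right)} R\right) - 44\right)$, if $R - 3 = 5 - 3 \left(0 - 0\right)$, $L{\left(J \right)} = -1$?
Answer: $6864$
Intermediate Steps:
$R = 8$ ($R = 3 + \left(5 - 3 \left(0 - 0\right)\right) = 3 + \left(5 - 3 \left(0 + 0\right)\right) = 3 + \left(5 - 0\right) = 3 + \left(5 + 0\right) = 3 + 5 = 8$)
$- 143 \left(\left(4 + L{\left(0 \right)} R\right) - 44\right) = - 143 \left(\left(4 - 8\right) - 44\right) = - 143 \left(-4 - 44\right) = \left(-143\right) \left(-48\right) = 6864$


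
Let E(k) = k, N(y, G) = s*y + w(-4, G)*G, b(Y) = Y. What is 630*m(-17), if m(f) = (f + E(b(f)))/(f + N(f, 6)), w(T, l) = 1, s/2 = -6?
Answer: -21420/193 ≈ -110.98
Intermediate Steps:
s = -12 (s = 2*(-6) = -12)
N(y, G) = G - 12*y (N(y, G) = -12*y + 1*G = -12*y + G = G - 12*y)
m(f) = 2*f/(6 - 11*f) (m(f) = (f + f)/(f + (6 - 12*f)) = (2*f)/(6 - 11*f) = 2*f/(6 - 11*f))
630*m(-17) = 630*(-2*(-17)/(-6 + 11*(-17))) = 630*(-2*(-17)/(-6 - 187)) = 630*(-2*(-17)/(-193)) = 630*(-2*(-17)*(-1/193)) = 630*(-34/193) = -21420/193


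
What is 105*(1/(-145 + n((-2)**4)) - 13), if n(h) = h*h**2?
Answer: -1797670/1317 ≈ -1365.0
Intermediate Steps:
n(h) = h**3
105*(1/(-145 + n((-2)**4)) - 13) = 105*(1/(-145 + ((-2)**4)**3) - 13) = 105*(1/(-145 + 16**3) - 13) = 105*(1/(-145 + 4096) - 13) = 105*(1/3951 - 13) = 105*(-51362/3951) = -1797670/1317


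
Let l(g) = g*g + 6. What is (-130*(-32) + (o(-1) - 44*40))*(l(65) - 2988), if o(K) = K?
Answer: 2981957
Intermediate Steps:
l(g) = 6 + g² (l(g) = g² + 6 = 6 + g²)
(-130*(-32) + (o(-1) - 44*40))*(l(65) - 2988) = (-130*(-32) + (-1 - 44*40))*((6 + 65²) - 2988) = (4160 + (-1 - 1760))*((6 + 4225) - 2988) = (4160 - 1761)*(4231 - 2988) = 2399*1243 = 2981957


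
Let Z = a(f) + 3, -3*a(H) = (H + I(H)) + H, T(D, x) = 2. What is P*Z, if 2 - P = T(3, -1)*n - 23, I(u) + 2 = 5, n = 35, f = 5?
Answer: 60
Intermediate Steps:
I(u) = 3 (I(u) = -2 + 5 = 3)
P = -45 (P = 2 - (2*35 - 23) = 2 - (70 - 23) = 2 - 1*47 = 2 - 47 = -45)
a(H) = -1 - 2*H/3 (a(H) = -((H + 3) + H)/3 = -((3 + H) + H)/3 = -(3 + 2*H)/3 = -1 - 2*H/3)
Z = -4/3 (Z = (-1 - ⅔*5) + 3 = (-1 - 10/3) + 3 = -13/3 + 3 = -4/3 ≈ -1.3333)
P*Z = -45*(-4/3) = 60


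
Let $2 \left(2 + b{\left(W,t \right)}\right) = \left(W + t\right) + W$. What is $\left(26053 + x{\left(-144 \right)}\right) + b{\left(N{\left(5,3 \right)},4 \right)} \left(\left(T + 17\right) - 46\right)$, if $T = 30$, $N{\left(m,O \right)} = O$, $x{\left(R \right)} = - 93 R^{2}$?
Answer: $-1902392$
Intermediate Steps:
$b{\left(W,t \right)} = -2 + W + \frac{t}{2}$ ($b{\left(W,t \right)} = -2 + \frac{\left(W + t\right) + W}{2} = -2 + \frac{t + 2 W}{2} = -2 + \left(W + \frac{t}{2}\right) = -2 + W + \frac{t}{2}$)
$\left(26053 + x{\left(-144 \right)}\right) + b{\left(N{\left(5,3 \right)},4 \right)} \left(\left(T + 17\right) - 46\right) = \left(26053 - 93 \left(-144\right)^{2}\right) + \left(-2 + 3 + \frac{1}{2} \cdot 4\right) \left(\left(30 + 17\right) - 46\right) = \left(26053 - 1928448\right) + \left(-2 + 3 + 2\right) \left(47 - 46\right) = \left(26053 - 1928448\right) + 3 \cdot 1 = -1902395 + 3 = -1902392$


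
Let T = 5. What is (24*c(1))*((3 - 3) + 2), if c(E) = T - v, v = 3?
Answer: 96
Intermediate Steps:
c(E) = 2 (c(E) = 5 - 1*3 = 5 - 3 = 2)
(24*c(1))*((3 - 3) + 2) = (24*2)*((3 - 3) + 2) = 48*(0 + 2) = 48*2 = 96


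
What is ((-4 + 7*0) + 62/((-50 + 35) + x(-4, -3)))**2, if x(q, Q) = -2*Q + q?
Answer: 12996/169 ≈ 76.899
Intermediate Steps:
x(q, Q) = q - 2*Q
((-4 + 7*0) + 62/((-50 + 35) + x(-4, -3)))**2 = ((-4 + 7*0) + 62/((-50 + 35) + (-4 - 2*(-3))))**2 = ((-4 + 0) + 62/(-15 + (-4 + 6)))**2 = (-4 + 62/(-15 + 2))**2 = (-4 + 62/(-13))**2 = (-4 + 62*(-1/13))**2 = (-4 - 62/13)**2 = (-114/13)**2 = 12996/169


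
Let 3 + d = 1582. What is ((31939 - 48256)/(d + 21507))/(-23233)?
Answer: 333/10946062 ≈ 3.0422e-5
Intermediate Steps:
d = 1579 (d = -3 + 1582 = 1579)
((31939 - 48256)/(d + 21507))/(-23233) = ((31939 - 48256)/(1579 + 21507))/(-23233) = -16317/23086*(-1/23233) = -16317*1/23086*(-1/23233) = -2331/3298*(-1/23233) = 333/10946062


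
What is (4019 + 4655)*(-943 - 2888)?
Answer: -33230094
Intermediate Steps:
(4019 + 4655)*(-943 - 2888) = 8674*(-3831) = -33230094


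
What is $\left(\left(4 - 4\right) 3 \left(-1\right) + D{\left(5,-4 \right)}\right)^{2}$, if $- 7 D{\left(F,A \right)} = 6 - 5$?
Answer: $\frac{1}{49} \approx 0.020408$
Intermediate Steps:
$D{\left(F,A \right)} = - \frac{1}{7}$ ($D{\left(F,A \right)} = - \frac{6 - 5}{7} = \left(- \frac{1}{7}\right) 1 = - \frac{1}{7}$)
$\left(\left(4 - 4\right) 3 \left(-1\right) + D{\left(5,-4 \right)}\right)^{2} = \left(\left(4 - 4\right) 3 \left(-1\right) - \frac{1}{7}\right)^{2} = \left(\left(4 - 4\right) \left(-3\right) - \frac{1}{7}\right)^{2} = \left(0 \left(-3\right) - \frac{1}{7}\right)^{2} = \left(0 - \frac{1}{7}\right)^{2} = \left(- \frac{1}{7}\right)^{2} = \frac{1}{49}$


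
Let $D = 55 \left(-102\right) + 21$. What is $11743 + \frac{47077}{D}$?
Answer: $\frac{65584550}{5589} \approx 11735.0$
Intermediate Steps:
$D = -5589$ ($D = -5610 + 21 = -5589$)
$11743 + \frac{47077}{D} = 11743 + \frac{47077}{-5589} = 11743 + 47077 \left(- \frac{1}{5589}\right) = 11743 - \frac{47077}{5589} = \frac{65584550}{5589}$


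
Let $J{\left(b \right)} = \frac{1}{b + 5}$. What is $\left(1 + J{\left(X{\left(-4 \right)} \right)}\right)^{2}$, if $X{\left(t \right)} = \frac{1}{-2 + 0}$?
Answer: $\frac{121}{81} \approx 1.4938$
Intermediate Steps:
$X{\left(t \right)} = - \frac{1}{2}$ ($X{\left(t \right)} = \frac{1}{-2} = - \frac{1}{2}$)
$J{\left(b \right)} = \frac{1}{5 + b}$
$\left(1 + J{\left(X{\left(-4 \right)} \right)}\right)^{2} = \left(1 + \frac{1}{5 - \frac{1}{2}}\right)^{2} = \left(1 + \frac{1}{\frac{9}{2}}\right)^{2} = \left(1 + \frac{2}{9}\right)^{2} = \left(\frac{11}{9}\right)^{2} = \frac{121}{81}$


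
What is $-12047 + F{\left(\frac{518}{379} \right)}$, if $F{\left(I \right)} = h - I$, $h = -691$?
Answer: $- \frac{4828220}{379} \approx -12739.0$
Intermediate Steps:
$F{\left(I \right)} = -691 - I$
$-12047 + F{\left(\frac{518}{379} \right)} = -12047 - \left(691 + \frac{518}{379}\right) = -12047 - \left(691 + 518 \cdot \frac{1}{379}\right) = -12047 - \frac{262407}{379} = - \frac{4828220}{379}$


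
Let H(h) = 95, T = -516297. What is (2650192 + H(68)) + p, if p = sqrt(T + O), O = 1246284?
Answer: 2650287 + sqrt(729987) ≈ 2.6511e+6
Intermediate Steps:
p = sqrt(729987) (p = sqrt(-516297 + 1246284) = sqrt(729987) ≈ 854.39)
(2650192 + H(68)) + p = (2650192 + 95) + sqrt(729987) = 2650287 + sqrt(729987)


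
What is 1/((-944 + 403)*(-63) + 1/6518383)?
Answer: 6518383/222166047790 ≈ 2.9340e-5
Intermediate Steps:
1/((-944 + 403)*(-63) + 1/6518383) = 1/(-541*(-63) + 1/6518383) = 1/(34083 + 1/6518383) = 1/(222166047790/6518383) = 6518383/222166047790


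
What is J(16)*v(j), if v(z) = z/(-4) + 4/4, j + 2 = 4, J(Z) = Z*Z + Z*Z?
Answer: 256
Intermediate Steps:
J(Z) = 2*Z**2 (J(Z) = Z**2 + Z**2 = 2*Z**2)
j = 2 (j = -2 + 4 = 2)
v(z) = 1 - z/4 (v(z) = z*(-1/4) + 4*(1/4) = -z/4 + 1 = 1 - z/4)
J(16)*v(j) = (2*16**2)*(1 - 1/4*2) = (2*256)*(1 - 1/2) = 512*(1/2) = 256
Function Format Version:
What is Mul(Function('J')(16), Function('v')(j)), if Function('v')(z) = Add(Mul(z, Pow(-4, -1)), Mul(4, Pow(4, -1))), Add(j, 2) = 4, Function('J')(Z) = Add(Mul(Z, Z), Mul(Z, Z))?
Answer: 256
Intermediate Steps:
Function('J')(Z) = Mul(2, Pow(Z, 2)) (Function('J')(Z) = Add(Pow(Z, 2), Pow(Z, 2)) = Mul(2, Pow(Z, 2)))
j = 2 (j = Add(-2, 4) = 2)
Function('v')(z) = Add(1, Mul(Rational(-1, 4), z)) (Function('v')(z) = Add(Mul(z, Rational(-1, 4)), Mul(4, Rational(1, 4))) = Add(Mul(Rational(-1, 4), z), 1) = Add(1, Mul(Rational(-1, 4), z)))
Mul(Function('J')(16), Function('v')(j)) = Mul(Mul(2, Pow(16, 2)), Add(1, Mul(Rational(-1, 4), 2))) = Mul(Mul(2, 256), Add(1, Rational(-1, 2))) = Mul(512, Rational(1, 2)) = 256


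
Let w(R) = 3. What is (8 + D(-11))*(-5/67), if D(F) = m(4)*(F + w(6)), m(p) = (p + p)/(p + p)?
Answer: 0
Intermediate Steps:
m(p) = 1 (m(p) = (2*p)/((2*p)) = (2*p)*(1/(2*p)) = 1)
D(F) = 3 + F (D(F) = 1*(F + 3) = 1*(3 + F) = 3 + F)
(8 + D(-11))*(-5/67) = (8 + (3 - 11))*(-5/67) = (8 - 8)*(-5*1/67) = 0*(-5/67) = 0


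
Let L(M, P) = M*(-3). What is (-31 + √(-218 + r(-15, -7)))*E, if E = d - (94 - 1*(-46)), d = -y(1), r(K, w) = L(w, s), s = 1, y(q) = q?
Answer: 4371 - 141*I*√197 ≈ 4371.0 - 1979.0*I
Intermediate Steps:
L(M, P) = -3*M
r(K, w) = -3*w
d = -1 (d = -1*1 = -1)
E = -141 (E = -1 - (94 - 1*(-46)) = -1 - (94 + 46) = -1 - 1*140 = -1 - 140 = -141)
(-31 + √(-218 + r(-15, -7)))*E = (-31 + √(-218 - 3*(-7)))*(-141) = (-31 + √(-218 + 21))*(-141) = (-31 + √(-197))*(-141) = (-31 + I*√197)*(-141) = 4371 - 141*I*√197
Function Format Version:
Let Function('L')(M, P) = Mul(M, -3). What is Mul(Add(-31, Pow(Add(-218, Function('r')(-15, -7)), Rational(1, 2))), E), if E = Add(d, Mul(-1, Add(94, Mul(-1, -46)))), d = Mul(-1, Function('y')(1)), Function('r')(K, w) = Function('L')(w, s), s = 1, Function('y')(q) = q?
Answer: Add(4371, Mul(-141, I, Pow(197, Rational(1, 2)))) ≈ Add(4371.0, Mul(-1979.0, I))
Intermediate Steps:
Function('L')(M, P) = Mul(-3, M)
Function('r')(K, w) = Mul(-3, w)
d = -1 (d = Mul(-1, 1) = -1)
E = -141 (E = Add(-1, Mul(-1, Add(94, Mul(-1, -46)))) = Add(-1, Mul(-1, Add(94, 46))) = Add(-1, Mul(-1, 140)) = Add(-1, -140) = -141)
Mul(Add(-31, Pow(Add(-218, Function('r')(-15, -7)), Rational(1, 2))), E) = Mul(Add(-31, Pow(Add(-218, Mul(-3, -7)), Rational(1, 2))), -141) = Mul(Add(-31, Pow(Add(-218, 21), Rational(1, 2))), -141) = Mul(Add(-31, Pow(-197, Rational(1, 2))), -141) = Mul(Add(-31, Mul(I, Pow(197, Rational(1, 2)))), -141) = Add(4371, Mul(-141, I, Pow(197, Rational(1, 2))))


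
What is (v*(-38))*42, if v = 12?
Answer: -19152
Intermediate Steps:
(v*(-38))*42 = (12*(-38))*42 = -456*42 = -19152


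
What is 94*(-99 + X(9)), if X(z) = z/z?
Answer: -9212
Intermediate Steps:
X(z) = 1
94*(-99 + X(9)) = 94*(-99 + 1) = 94*(-98) = -9212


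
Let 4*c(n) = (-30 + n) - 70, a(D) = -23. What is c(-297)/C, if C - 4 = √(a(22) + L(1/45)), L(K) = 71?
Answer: 397/32 - 397*√3/32 ≈ -9.0820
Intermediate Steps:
c(n) = -25 + n/4 (c(n) = ((-30 + n) - 70)/4 = (-100 + n)/4 = -25 + n/4)
C = 4 + 4*√3 (C = 4 + √(-23 + 71) = 4 + √48 = 4 + 4*√3 ≈ 10.928)
c(-297)/C = (-25 + (¼)*(-297))/(4 + 4*√3) = (-25 - 297/4)/(4 + 4*√3) = -397/(4*(4 + 4*√3))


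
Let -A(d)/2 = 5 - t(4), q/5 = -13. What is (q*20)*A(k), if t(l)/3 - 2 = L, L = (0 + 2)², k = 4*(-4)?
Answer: -33800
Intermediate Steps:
q = -65 (q = 5*(-13) = -65)
k = -16
L = 4 (L = 2² = 4)
t(l) = 18 (t(l) = 6 + 3*4 = 6 + 12 = 18)
A(d) = 26 (A(d) = -2*(5 - 1*18) = -2*(5 - 18) = -2*(-13) = 26)
(q*20)*A(k) = -65*20*26 = -1300*26 = -33800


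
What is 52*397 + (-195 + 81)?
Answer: 20530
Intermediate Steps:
52*397 + (-195 + 81) = 20644 - 114 = 20530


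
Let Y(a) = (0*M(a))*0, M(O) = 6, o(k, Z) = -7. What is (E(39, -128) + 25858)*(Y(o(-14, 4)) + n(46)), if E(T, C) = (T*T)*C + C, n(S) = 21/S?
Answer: -77133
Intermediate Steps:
E(T, C) = C + C*T² (E(T, C) = T²*C + C = C*T² + C = C + C*T²)
Y(a) = 0 (Y(a) = (0*6)*0 = 0*0 = 0)
(E(39, -128) + 25858)*(Y(o(-14, 4)) + n(46)) = (-128*(1 + 39²) + 25858)*(0 + 21/46) = (-128*(1 + 1521) + 25858)*(0 + 21*(1/46)) = (-128*1522 + 25858)*(0 + 21/46) = (-194816 + 25858)*(21/46) = -168958*21/46 = -77133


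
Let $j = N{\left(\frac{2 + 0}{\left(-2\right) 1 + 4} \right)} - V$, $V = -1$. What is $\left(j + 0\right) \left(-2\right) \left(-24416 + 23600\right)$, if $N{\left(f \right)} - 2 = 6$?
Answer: $14688$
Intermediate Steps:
$N{\left(f \right)} = 8$ ($N{\left(f \right)} = 2 + 6 = 8$)
$j = 9$ ($j = 8 - -1 = 8 + 1 = 9$)
$\left(j + 0\right) \left(-2\right) \left(-24416 + 23600\right) = \left(9 + 0\right) \left(-2\right) \left(-24416 + 23600\right) = 9 \left(-2\right) \left(-816\right) = \left(-18\right) \left(-816\right) = 14688$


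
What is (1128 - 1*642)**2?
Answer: 236196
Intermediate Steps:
(1128 - 1*642)**2 = (1128 - 642)**2 = 486**2 = 236196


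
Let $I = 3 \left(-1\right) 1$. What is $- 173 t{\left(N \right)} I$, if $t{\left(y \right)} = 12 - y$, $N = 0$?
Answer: $6228$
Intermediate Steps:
$I = -3$ ($I = \left(-3\right) 1 = -3$)
$- 173 t{\left(N \right)} I = - 173 \left(12 - 0\right) \left(-3\right) = - 173 \left(12 + 0\right) \left(-3\right) = \left(-173\right) 12 \left(-3\right) = \left(-2076\right) \left(-3\right) = 6228$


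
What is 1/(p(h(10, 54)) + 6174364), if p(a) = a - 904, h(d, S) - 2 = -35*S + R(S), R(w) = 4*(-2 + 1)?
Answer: 1/6171568 ≈ 1.6203e-7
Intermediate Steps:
R(w) = -4 (R(w) = 4*(-1) = -4)
h(d, S) = -2 - 35*S (h(d, S) = 2 + (-35*S - 4) = 2 + (-4 - 35*S) = -2 - 35*S)
p(a) = -904 + a
1/(p(h(10, 54)) + 6174364) = 1/((-904 + (-2 - 35*54)) + 6174364) = 1/((-904 + (-2 - 1890)) + 6174364) = 1/((-904 - 1892) + 6174364) = 1/(-2796 + 6174364) = 1/6171568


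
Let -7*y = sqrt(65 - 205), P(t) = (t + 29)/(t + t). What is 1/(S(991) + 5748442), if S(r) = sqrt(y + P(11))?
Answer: 77/(442630034 + sqrt(154)*sqrt(70 - 11*I*sqrt(35))) ≈ 1.7396e-7 + 1.7441e-14*I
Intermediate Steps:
P(t) = (29 + t)/(2*t) (P(t) = (29 + t)/((2*t)) = (29 + t)*(1/(2*t)) = (29 + t)/(2*t))
y = -2*I*sqrt(35)/7 (y = -sqrt(65 - 205)/7 = -2*I*sqrt(35)/7 ≈ -1.6903*I)
S(r) = sqrt(20/11 - 2*I*sqrt(35)/7) (S(r) = sqrt(-2*I*sqrt(35)/7 + (1/2)*(29 + 11)/11) = sqrt(-2*I*sqrt(35)/7 + (1/2)*(1/11)*40) = sqrt(-2*I*sqrt(35)/7 + 20/11) = sqrt(20/11 - 2*I*sqrt(35)/7))
1/(S(991) + 5748442) = 1/(sqrt(10780 - 1694*I*sqrt(35))/77 + 5748442) = 1/(5748442 + sqrt(10780 - 1694*I*sqrt(35))/77)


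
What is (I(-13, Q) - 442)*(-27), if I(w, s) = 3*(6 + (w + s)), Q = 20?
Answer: 10881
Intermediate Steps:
I(w, s) = 18 + 3*s + 3*w (I(w, s) = 3*(6 + (s + w)) = 3*(6 + s + w) = 18 + 3*s + 3*w)
(I(-13, Q) - 442)*(-27) = ((18 + 3*20 + 3*(-13)) - 442)*(-27) = ((18 + 60 - 39) - 442)*(-27) = (39 - 442)*(-27) = -403*(-27) = 10881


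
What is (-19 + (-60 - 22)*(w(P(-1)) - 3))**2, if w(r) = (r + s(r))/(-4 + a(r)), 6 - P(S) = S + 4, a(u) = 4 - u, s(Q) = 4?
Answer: 1575025/9 ≈ 1.7500e+5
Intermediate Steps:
P(S) = 2 - S (P(S) = 6 - (S + 4) = 6 - (4 + S) = 6 + (-4 - S) = 2 - S)
w(r) = -(4 + r)/r (w(r) = (r + 4)/(-4 + (4 - r)) = (4 + r)/((-r)) = (4 + r)*(-1/r) = -(4 + r)/r)
(-19 + (-60 - 22)*(w(P(-1)) - 3))**2 = (-19 + (-60 - 22)*((-4 - (2 - 1*(-1)))/(2 - 1*(-1)) - 3))**2 = (-19 - 82*((-4 - (2 + 1))/(2 + 1) - 3))**2 = (-19 - 82*((-4 - 1*3)/3 - 3))**2 = (-19 - 82*((-4 - 3)/3 - 3))**2 = (-19 - 82*((1/3)*(-7) - 3))**2 = (-19 - 82*(-7/3 - 3))**2 = (-19 - 82*(-16/3))**2 = (-19 + 1312/3)**2 = (1255/3)**2 = 1575025/9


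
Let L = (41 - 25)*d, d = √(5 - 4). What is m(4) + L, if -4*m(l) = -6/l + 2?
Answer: 127/8 ≈ 15.875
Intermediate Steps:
d = 1 (d = √1 = 1)
m(l) = -½ + 3/(2*l) (m(l) = -(-6/l + 2)/4 = -(2 - 6/l)/4 = -½ + 3/(2*l))
L = 16 (L = (41 - 25)*1 = 16*1 = 16)
m(4) + L = (½)*(3 - 1*4)/4 + 16 = (½)*(¼)*(3 - 4) + 16 = (½)*(¼)*(-1) + 16 = -⅛ + 16 = 127/8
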